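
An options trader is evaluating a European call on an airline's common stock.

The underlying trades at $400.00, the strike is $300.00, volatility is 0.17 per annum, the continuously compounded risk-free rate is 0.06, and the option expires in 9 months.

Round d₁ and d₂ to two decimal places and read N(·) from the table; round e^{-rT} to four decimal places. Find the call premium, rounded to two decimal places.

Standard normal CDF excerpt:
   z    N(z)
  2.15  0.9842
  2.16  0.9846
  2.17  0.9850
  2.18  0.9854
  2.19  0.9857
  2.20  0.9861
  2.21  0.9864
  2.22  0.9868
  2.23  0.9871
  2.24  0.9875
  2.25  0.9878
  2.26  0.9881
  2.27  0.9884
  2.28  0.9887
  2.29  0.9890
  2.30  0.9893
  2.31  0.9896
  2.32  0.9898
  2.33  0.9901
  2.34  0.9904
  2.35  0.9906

σ√T = 0.17·√0.75 = 0.1472
d₁ = [ln(400/300) + (0.06 + 0.17²/2)·0.75] / 0.1472 = [0.2877 + 0.0558] / 0.1472 = 2.3333 which rounds to 2.33
d₂ = d₁ − σ√T = 2.3333 − 0.1472 = 2.1861 which rounds to 2.19
exp(−rT) = exp(−0.06·0.75) = 0.9560
N(d₁) = N(2.33) = 0.9901;  N(d₂) = N(2.19) = 0.9857
C = 400·0.9901 − 300·0.9560·0.9857 = 396.0400 − 282.6988 = 113.3412

$113.34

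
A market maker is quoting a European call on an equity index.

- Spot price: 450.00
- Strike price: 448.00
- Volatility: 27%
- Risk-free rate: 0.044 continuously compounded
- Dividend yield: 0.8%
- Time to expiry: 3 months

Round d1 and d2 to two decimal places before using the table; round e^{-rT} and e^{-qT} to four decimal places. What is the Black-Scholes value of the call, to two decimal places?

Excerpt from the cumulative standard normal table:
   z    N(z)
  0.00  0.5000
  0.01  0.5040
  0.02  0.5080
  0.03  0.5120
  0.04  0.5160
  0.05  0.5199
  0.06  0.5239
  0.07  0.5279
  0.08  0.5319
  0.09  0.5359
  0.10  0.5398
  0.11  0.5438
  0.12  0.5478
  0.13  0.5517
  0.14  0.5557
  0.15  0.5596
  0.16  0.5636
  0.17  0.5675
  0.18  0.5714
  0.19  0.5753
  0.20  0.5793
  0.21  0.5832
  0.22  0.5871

σ√T = 0.27·√0.25 = 0.1350
d₁ = [ln(450/448) + (0.044 − 0.008 + 0.27²/2)·0.25] / 0.1350 = [0.0045 + 0.0181] / 0.1350 = 0.1672 → 0.17
d₂ = d₁ − σ√T = 0.1672 − 0.1350 = 0.0322 → 0.03
e^(−qT) = e^(−0.008·0.25) = 0.9980;  e^(−rT) = e^(−0.044·0.25) = 0.9891
N(d₁) = N(0.17) = 0.5675;  N(d₂) = N(0.03) = 0.5120
C = 450·0.9980·0.5675 − 448·0.9891·0.5120 = 254.8643 − 226.8758 = 27.9884

27.99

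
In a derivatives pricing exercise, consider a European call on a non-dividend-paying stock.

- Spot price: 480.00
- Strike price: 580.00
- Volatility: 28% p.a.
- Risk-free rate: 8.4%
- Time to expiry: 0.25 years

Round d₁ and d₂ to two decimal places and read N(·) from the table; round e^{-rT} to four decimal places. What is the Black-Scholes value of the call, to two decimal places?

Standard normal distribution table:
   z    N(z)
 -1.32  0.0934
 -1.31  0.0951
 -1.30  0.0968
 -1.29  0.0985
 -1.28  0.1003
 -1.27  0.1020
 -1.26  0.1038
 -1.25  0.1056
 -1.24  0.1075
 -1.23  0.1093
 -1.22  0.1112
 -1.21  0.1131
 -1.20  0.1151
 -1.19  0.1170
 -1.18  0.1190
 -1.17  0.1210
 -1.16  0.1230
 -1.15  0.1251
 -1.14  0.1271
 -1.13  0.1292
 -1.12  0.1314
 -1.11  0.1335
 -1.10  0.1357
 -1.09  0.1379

4.09

T = 0.25;  σ√T = 0.1400
d₁ = [ln(480/580) + (0.084 + ½·0.28²)·0.25] / (σ√T) = (-0.1892 + 0.0308) / 0.1400 = -1.1317 ⇒ -1.13
d₂ = -1.1317 − 0.1400 = -1.2717 ⇒ -1.27
e^(−rT) = e^(−0.084·0.25) = 0.9792
N(d₁) = N(-1.13) = 0.1292;  N(d₂) = N(-1.27) = 0.1020
C = 480·0.1292 − 580·0.9792·0.1020 = 62.0160 − 57.9295 = 4.0865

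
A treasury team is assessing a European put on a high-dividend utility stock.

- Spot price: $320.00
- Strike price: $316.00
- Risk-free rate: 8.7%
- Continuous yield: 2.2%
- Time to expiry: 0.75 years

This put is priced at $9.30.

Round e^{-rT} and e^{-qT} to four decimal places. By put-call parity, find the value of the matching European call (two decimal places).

exp(−qT) = exp(−0.022·0.75) = 0.9836;  exp(−rT) = exp(−0.087·0.75) = 0.9368
Put-call parity: C − P = S·e^(−qT) − K·e^(−rT) = 320·0.9836 − 316·0.9368 = 314.7520 − 296.0288 = 18.7232
C = P + (C − P) = 9.30 + (18.7232) = 28.0232

$28.02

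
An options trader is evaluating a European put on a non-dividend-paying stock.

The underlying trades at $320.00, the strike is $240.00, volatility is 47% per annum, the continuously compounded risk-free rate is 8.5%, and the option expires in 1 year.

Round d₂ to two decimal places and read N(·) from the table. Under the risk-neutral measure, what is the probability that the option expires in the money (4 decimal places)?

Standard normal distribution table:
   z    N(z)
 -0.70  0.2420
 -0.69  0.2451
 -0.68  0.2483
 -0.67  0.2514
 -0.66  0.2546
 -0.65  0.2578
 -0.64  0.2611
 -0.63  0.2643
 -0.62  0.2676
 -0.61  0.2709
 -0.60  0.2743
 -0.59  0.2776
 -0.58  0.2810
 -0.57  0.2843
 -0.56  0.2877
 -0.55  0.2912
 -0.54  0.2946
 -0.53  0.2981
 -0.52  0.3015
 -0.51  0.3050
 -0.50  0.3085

T = 1;  σ√T = 0.4700
ln(S/K) + (r + σ²/2)T = ln(320/240) + (0.085 + 0.47²/2)·1 = 0.2877 + 0.1955 = 0.4831
d₁ = 0.4831 / 0.4700 = 1.0279 which rounds to 1.03
d₂ = d₁ − σ√T = 1.0279 − 0.4700 = 0.5579 which rounds to 0.56
Pr(exercise) under Q = N(−d₂) = N(-0.56) = 0.2877

0.2877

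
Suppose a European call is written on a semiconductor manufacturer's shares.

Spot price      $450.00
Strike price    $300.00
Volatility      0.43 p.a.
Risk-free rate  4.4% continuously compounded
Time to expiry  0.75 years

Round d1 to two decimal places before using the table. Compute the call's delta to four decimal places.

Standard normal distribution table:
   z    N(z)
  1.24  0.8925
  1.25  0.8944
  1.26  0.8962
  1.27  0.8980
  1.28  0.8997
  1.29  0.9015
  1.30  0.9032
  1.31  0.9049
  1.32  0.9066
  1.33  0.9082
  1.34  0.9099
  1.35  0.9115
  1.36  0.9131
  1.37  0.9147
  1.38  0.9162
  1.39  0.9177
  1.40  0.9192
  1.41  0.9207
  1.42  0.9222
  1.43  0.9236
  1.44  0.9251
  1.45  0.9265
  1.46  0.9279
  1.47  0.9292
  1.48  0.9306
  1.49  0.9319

σ√T = 0.43 × 0.8660 = 0.3724
ln(S/K) + (r + σ²/2)T = ln(450/300) + (0.044 + 0.43²/2)·0.75 = 0.4055 + 0.1023 = 0.5078
d₁ = 0.5078 / 0.3724 = 1.3636 ≈ 1.36
N(d₁) = N(1.36) = 0.9131
Δ_call = N(d₁) = 0.9131

0.9131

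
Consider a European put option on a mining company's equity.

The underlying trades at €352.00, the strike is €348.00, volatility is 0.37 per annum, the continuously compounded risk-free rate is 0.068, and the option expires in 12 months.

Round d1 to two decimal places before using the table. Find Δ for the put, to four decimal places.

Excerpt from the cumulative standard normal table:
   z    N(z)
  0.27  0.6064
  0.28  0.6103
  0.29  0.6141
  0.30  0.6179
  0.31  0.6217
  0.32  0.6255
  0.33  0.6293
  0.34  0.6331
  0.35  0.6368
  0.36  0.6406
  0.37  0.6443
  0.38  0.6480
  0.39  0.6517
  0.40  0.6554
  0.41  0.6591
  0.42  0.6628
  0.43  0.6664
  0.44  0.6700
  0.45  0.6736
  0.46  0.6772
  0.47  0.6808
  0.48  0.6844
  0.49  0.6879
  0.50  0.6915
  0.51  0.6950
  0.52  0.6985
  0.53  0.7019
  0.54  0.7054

σ√T = 0.37 × 1.0000 = 0.3700
d₁ = [ln(352/348) + (0.068 + ½·0.37²)·1] / (σ√T) = (0.0114 + 0.1365) / 0.3700 = 0.3997 → 0.40
N(d₁) = N(0.40) = 0.6554
Δ_put = N(d₁) − 1 = 0.6554 − 1 = -0.3446

-0.3446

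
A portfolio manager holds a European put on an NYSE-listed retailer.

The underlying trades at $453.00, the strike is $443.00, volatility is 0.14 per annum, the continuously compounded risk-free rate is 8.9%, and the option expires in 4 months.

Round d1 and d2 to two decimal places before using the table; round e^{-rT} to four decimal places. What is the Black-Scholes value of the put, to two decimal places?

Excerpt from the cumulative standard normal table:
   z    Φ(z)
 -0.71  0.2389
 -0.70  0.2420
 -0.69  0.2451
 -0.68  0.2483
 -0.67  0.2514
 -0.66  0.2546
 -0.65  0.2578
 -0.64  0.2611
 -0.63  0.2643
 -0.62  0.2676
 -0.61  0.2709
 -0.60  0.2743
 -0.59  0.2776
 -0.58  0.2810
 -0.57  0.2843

$5.49

σ√T = 0.14 × 0.5774 = 0.0808
d₁ = [ln(453/443) + (0.089 + 0.14²/2)·0.3333] / 0.0808 = [0.0223 + 0.0329] / 0.0808 = 0.6836 ⇒ 0.68
d₂ = d₁ − σ√T = 0.6836 − 0.0808 = 0.6028 ⇒ 0.60
exp(−rT) = exp(−0.089·0.3333) = 0.9708
N(−d₂) = N(-0.60) = 0.2743;  N(−d₁) = N(-0.68) = 0.2483
P = 443·0.9708·0.2743 − 453·0.2483 = 117.9667 − 112.4799 = 5.4868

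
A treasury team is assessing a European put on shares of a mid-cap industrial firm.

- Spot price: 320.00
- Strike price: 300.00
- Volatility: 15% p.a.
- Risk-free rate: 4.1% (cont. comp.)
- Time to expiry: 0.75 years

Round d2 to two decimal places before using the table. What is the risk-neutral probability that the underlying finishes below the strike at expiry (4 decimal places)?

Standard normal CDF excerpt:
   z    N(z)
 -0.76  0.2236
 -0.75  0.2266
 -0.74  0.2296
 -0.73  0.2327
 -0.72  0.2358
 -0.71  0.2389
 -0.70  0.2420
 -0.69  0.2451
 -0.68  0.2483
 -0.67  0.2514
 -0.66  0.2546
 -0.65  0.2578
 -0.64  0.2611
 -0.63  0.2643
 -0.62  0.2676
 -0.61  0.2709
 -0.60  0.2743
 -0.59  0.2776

0.2514

T = 0.75;  σ√T = 0.1299
d₁ = [ln(320/300) + (0.041 + 0.15²/2)·0.75] / 0.1299 = [0.0645 + 0.0392] / 0.1299 = 0.7985 ≈ 0.80
d₂ = d₁ − σ√T = 0.7985 − 0.1299 = 0.6686 ≈ 0.67
Pr(exercise) under Q = N(−d₂) = N(-0.67) = 0.2514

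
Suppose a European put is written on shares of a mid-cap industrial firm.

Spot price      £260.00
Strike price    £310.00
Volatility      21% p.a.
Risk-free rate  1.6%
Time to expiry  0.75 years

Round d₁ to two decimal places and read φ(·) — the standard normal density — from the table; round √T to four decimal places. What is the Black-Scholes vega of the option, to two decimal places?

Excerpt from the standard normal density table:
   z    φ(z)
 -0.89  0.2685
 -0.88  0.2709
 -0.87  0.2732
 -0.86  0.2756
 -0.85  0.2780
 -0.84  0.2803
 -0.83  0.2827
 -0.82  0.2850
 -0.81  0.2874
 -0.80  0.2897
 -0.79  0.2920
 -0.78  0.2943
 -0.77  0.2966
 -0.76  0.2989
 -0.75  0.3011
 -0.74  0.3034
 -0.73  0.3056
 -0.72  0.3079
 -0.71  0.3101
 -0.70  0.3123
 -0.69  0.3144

64.71

σ√T = 0.21 × 0.8660 = 0.1819
ln(S/K) + (r + σ²/2)T = ln(260/310) + (0.016 + 0.21²/2)·0.75 = -0.1759 + 0.0285 = -0.1474
d₁ = -0.1474 / 0.1819 = -0.8102 ≈ -0.81
√T = √0.75 = 0.8660
φ(d₁) = φ(-0.81) = 0.2874
vega = S·φ(d₁)·√T = 260·0.2874·0.8660 = 64.7110
(Call and put vega coincide under Black-Scholes.)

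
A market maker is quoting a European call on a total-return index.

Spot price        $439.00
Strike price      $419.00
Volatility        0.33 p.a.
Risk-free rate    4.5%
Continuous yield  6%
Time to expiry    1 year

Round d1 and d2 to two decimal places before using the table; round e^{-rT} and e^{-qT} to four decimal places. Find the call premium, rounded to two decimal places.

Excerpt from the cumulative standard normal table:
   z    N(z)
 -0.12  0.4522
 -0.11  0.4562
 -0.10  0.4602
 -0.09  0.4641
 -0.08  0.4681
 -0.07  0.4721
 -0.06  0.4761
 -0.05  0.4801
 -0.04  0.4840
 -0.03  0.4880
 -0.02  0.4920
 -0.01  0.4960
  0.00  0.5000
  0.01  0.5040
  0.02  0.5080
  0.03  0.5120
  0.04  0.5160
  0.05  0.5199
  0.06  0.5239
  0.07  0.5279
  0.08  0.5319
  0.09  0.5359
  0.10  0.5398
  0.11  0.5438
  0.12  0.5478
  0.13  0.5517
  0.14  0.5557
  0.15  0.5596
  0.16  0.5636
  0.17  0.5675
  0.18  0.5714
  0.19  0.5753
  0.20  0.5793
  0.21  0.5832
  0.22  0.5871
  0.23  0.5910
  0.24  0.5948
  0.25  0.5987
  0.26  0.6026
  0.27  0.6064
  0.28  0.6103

$60.04

T = 1;  σ√T = 0.3300
d₁ = [ln(439/419) + (0.045 − 0.06 + 0.33²/2)·1] / 0.3300 = [0.0466 + 0.0395] / 0.3300 = 0.2608 → 0.26
d₂ = d₁ − σ√T = 0.2608 − 0.3300 = -0.0692 → -0.07
e^(−qT) = e^(−0.06·1) = 0.9418;  e^(−rT) = e^(−0.045·1) = 0.9560
C = 439·0.9418·N(0.26) − 419·0.9560·N(-0.07) = 439·0.9418·0.6026 − 419·0.9560·0.4721 = 249.1451 − 189.1063 = 60.0388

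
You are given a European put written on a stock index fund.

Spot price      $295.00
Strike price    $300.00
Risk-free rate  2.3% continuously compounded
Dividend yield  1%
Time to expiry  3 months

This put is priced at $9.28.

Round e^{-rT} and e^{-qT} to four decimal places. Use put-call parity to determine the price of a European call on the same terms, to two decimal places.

e^(−qT) = e^(−0.01·0.25) = 0.9975;  e^(−rT) = e^(−0.023·0.25) = 0.9943
Put-call parity: C − P = S·e^(−qT) − K·e^(−rT) = 295·0.9975 − 300·0.9943 = 294.2625 − 298.2900 = -4.0275
C = P + (C − P) = 9.28 + (-4.0275) = 5.2525

$5.25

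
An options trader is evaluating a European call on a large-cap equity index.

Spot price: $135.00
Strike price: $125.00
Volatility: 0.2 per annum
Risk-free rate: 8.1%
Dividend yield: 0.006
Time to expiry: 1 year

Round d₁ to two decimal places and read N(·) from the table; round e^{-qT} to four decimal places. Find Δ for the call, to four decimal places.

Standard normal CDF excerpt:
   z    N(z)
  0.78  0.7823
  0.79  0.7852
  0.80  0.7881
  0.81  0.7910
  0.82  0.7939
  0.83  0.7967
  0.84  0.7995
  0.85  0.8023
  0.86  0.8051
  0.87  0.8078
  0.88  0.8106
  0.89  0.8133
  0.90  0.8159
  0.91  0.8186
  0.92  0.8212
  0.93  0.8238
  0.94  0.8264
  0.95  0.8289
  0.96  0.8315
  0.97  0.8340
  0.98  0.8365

0.8003

σ√T = 0.2 × 1.0000 = 0.2000
d₁ = [ln(135/125) + (0.081 − 0.006 + 0.2²/2)·1] / 0.2000 = [0.0770 + 0.0950] / 0.2000 = 0.8598 → 0.86
N(d₁) = N(0.86) = 0.8051
Δ_call = exp(−qT)·N(d₁) = 0.9940·0.8051 = 0.8003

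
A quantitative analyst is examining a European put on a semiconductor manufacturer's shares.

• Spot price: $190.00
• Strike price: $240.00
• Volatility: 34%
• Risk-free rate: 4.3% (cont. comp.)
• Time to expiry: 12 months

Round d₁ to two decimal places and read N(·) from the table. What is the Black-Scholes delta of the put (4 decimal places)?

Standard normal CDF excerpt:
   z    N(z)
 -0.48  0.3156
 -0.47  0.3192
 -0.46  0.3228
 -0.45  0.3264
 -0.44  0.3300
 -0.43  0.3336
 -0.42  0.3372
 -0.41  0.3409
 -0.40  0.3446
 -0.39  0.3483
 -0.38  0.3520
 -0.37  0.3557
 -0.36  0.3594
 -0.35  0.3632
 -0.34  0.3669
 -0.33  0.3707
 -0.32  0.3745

σ√T = 0.34·√1 = 0.3400
d₁ = [ln(190/240) + (0.043 + 0.34²/2)·1] / 0.3400 = [-0.2336 + 0.1008] / 0.3400 = -0.3906 which rounds to -0.39
N(d₁) = N(-0.39) = 0.3483
Δ_put = N(d₁) − 1 = 0.3483 − 1 = -0.6517

-0.6517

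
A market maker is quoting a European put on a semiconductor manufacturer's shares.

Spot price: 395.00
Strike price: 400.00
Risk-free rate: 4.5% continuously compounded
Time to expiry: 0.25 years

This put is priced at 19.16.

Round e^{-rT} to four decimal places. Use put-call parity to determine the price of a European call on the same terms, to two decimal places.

exp(−rT) = exp(−0.045·0.25) = 0.9888
Put-call parity: C − P = S − K·e^(−rT) = 395 − 400·0.9888 = 395 − 395.5200 = -0.5200
C = P + (C − P) = 19.16 + (-0.5200) = 18.6400

18.64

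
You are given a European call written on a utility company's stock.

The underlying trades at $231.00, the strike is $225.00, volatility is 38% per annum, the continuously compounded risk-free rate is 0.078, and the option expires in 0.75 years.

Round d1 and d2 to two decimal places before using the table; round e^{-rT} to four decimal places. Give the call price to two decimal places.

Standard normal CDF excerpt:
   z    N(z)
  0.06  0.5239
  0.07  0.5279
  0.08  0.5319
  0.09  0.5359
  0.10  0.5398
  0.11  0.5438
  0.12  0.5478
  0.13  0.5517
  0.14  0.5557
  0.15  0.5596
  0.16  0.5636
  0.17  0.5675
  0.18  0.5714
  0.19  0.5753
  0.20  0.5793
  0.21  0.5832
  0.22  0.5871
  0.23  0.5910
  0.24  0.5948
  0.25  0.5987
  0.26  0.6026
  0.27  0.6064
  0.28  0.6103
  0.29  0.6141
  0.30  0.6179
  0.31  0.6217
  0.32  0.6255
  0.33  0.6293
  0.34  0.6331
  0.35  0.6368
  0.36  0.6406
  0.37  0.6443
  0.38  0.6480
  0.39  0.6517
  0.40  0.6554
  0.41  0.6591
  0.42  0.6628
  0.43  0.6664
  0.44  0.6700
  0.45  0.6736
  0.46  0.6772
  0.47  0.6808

$39.38

T = 0.75;  σ√T = 0.3291
d₁ = [ln(231/225) + (0.078 + 0.38²/2)·0.75] / 0.3291 = [0.0263 + 0.1127] / 0.3291 = 0.4223 ⇒ 0.42
d₂ = d₁ − σ√T = 0.4223 − 0.3291 = 0.0932 ⇒ 0.09
exp(−rT) = exp(−0.078·0.75) = 0.9432
C = 231·N(0.42) − 225·0.9432·N(0.09) = 231·0.6628 − 225·0.9432·0.5359 = 153.1068 − 113.7287 = 39.3781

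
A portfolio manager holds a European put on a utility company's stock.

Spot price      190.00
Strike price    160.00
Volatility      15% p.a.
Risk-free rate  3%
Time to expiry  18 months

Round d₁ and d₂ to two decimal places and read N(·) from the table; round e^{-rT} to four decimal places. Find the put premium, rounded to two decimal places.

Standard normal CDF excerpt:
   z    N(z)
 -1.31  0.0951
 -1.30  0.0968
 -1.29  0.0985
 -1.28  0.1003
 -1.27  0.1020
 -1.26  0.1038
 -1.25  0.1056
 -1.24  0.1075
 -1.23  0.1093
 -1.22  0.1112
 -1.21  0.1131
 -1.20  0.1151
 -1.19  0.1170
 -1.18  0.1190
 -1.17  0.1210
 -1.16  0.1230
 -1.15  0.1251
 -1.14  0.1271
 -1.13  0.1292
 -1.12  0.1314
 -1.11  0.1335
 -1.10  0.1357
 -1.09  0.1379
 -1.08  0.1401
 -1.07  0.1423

1.71

σ√T = 0.15 × 1.2247 = 0.1837
ln(S/K) + (r + σ²/2)T = ln(190/160) + (0.03 + 0.15²/2)·1.5 = 0.1719 + 0.0619 = 0.2337
d₁ = 0.2337 / 0.1837 = 1.2722 which rounds to 1.27
d₂ = d₁ − σ√T = 1.2722 − 0.1837 = 1.0885 which rounds to 1.09
e^(−rT) = e^(−0.03·1.5) = 0.9560
N(−d₂) = N(-1.09) = 0.1379;  N(−d₁) = N(-1.27) = 0.1020
P = 160·0.9560·0.1379 − 190·0.1020 = 21.0932 − 19.3800 = 1.7132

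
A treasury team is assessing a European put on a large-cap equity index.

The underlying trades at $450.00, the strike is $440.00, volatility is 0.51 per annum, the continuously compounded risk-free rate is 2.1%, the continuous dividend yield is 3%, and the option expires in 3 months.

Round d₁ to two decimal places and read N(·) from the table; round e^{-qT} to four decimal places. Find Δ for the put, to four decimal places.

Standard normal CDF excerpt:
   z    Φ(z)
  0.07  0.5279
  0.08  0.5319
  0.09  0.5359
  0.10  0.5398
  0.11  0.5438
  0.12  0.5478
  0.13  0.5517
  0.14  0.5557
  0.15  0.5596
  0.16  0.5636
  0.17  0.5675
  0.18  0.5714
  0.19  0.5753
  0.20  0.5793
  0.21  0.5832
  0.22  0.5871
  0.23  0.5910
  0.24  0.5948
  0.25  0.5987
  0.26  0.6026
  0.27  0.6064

-0.4137

T = 0.25;  σ√T = 0.2550
ln(S/K) + (r − q + σ²/2)T = ln(450/440) + (0.021 − 0.03 + 0.51²/2)·0.25 = 0.0225 + 0.0303 = 0.0527
d₁ = 0.0527 / 0.2550 = 0.2068 → 0.21
N(d₁) = N(0.21) = 0.5832
Δ_put = exp(−qT)·(N(d₁) − 1) = 0.9925·(0.5832 − 1) = -0.4137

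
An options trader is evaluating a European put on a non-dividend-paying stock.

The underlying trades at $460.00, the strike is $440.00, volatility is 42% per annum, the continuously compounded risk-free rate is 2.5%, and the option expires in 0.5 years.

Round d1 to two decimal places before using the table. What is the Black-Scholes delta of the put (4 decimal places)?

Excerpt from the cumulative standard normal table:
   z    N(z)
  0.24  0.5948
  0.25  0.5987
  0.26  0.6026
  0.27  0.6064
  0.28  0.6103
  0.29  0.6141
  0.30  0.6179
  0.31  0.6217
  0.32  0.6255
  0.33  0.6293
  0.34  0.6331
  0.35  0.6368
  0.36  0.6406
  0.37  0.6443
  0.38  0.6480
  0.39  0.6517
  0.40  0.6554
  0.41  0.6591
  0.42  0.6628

σ√T = 0.42 × 0.7071 = 0.2970
d₁ = [ln(460/440) + (0.025 + 0.42²/2)·0.5] / 0.2970 = [0.0445 + 0.0566] / 0.2970 = 0.3403 ⇒ 0.34
N(d₁) = N(0.34) = 0.6331
Δ_put = N(d₁) − 1 = 0.6331 − 1 = -0.3669

-0.3669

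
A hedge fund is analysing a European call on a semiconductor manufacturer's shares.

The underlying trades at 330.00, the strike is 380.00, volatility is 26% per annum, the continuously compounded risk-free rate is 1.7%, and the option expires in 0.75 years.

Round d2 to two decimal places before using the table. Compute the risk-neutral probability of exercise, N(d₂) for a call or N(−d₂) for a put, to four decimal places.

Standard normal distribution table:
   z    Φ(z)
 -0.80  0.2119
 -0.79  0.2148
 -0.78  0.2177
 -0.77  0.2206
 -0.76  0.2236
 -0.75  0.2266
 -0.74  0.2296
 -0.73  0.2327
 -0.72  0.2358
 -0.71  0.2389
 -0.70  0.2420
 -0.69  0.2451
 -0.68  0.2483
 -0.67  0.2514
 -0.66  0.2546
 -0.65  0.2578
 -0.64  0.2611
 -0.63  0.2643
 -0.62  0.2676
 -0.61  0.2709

T = 0.75;  σ√T = 0.2252
d₁ = [ln(330/380) + (0.017 + 0.26²/2)·0.75] / 0.2252 = [-0.1411 + 0.0381] / 0.2252 = -0.4573 ≈ -0.46
d₂ = d₁ − σ√T = -0.4573 − 0.2252 = -0.6825 ≈ -0.68
Risk-neutral Pr[S_T > K] = N(d₂) = N(-0.68) = 0.2483

0.2483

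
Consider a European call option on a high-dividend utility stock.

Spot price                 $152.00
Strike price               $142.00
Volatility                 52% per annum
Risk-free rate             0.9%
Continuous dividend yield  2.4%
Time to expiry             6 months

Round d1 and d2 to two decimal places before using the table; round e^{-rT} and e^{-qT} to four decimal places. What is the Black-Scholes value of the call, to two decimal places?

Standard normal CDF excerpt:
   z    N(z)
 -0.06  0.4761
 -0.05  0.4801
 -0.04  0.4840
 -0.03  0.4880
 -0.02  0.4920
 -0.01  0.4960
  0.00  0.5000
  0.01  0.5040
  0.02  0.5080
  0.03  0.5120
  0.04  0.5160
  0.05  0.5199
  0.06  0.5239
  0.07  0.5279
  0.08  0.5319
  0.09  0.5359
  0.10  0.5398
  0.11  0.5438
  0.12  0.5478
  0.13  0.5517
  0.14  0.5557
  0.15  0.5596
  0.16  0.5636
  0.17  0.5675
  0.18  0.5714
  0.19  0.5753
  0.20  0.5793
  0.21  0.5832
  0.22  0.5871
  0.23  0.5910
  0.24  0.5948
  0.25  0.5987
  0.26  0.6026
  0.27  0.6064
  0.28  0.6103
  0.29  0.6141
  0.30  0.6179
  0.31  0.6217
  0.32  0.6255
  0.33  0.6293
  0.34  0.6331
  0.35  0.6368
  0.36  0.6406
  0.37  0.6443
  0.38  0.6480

σ√T = 0.52·√0.5 = 0.3677
ln(S/K) + (r − q + σ²/2)T = ln(152/142) + (0.009 − 0.024 + 0.52²/2)·0.5 = 0.0681 + 0.0601 = 0.1282
d₁ = 0.1282 / 0.3677 = 0.3485 ⇒ 0.35
d₂ = d₁ − σ√T = 0.3485 − 0.3677 = -0.0192 ⇒ -0.02
e^(−qT) = e^(−0.024·0.5) = 0.9881;  e^(−rT) = e^(−0.009·0.5) = 0.9955
C = 152·0.9881·N(0.35) − 142·0.9955·N(-0.02) = 152·0.9881·0.6368 − 142·0.9955·0.4920 = 95.6418 − 69.5496 = 26.0921

$26.09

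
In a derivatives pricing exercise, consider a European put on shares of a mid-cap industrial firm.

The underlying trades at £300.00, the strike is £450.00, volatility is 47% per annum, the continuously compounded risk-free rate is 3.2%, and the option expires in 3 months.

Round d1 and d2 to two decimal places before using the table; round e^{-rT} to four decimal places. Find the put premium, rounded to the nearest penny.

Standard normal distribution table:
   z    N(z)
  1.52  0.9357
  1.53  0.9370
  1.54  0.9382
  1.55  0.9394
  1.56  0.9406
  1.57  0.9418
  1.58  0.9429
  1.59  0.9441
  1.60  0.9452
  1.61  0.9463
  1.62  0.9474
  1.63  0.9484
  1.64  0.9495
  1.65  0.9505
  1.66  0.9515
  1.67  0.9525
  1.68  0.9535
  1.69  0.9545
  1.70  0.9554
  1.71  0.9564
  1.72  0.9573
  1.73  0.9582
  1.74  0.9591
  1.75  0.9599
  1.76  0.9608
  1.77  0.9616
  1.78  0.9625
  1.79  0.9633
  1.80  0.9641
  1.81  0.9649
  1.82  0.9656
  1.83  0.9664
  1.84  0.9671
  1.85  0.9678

σ√T = 0.47 × 0.5000 = 0.2350
d₁ = [ln(300/450) + (0.032 + 0.47²/2)·0.25] / 0.2350 = [-0.4055 + 0.0356] / 0.2350 = -1.5738 ⇒ -1.57
d₂ = d₁ − σ√T = -1.5738 − 0.2350 = -1.8088 ⇒ -1.81
exp(−rT) = exp(−0.032·0.25) = 0.9920
N(−d₂) = N(1.81) = 0.9649;  N(−d₁) = N(1.57) = 0.9418
P = 450·0.9920·0.9649 − 300·0.9418 = 430.7314 − 282.5400 = 148.1914

£148.19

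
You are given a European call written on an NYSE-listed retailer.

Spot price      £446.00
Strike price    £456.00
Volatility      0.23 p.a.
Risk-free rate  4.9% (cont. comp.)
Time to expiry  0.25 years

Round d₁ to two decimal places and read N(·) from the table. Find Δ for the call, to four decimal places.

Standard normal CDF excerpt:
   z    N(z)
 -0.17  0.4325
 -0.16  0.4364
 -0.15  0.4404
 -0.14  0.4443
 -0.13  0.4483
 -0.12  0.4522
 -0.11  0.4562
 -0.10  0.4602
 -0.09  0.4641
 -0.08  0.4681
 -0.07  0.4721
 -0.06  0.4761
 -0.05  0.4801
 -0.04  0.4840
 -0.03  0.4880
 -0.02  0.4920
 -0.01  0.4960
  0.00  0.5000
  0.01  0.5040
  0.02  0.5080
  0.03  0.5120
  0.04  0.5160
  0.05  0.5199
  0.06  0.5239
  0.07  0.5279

σ√T = 0.23 × 0.5000 = 0.1150
ln(S/K) + (r + σ²/2)T = ln(446/456) + (0.049 + 0.23²/2)·0.25 = -0.0222 + 0.0189 = -0.0033
d₁ = -0.0033 / 0.1150 = -0.0288 which rounds to -0.03
N(d₁) = N(-0.03) = 0.4880
Δ_call = N(d₁) = 0.4880

0.4880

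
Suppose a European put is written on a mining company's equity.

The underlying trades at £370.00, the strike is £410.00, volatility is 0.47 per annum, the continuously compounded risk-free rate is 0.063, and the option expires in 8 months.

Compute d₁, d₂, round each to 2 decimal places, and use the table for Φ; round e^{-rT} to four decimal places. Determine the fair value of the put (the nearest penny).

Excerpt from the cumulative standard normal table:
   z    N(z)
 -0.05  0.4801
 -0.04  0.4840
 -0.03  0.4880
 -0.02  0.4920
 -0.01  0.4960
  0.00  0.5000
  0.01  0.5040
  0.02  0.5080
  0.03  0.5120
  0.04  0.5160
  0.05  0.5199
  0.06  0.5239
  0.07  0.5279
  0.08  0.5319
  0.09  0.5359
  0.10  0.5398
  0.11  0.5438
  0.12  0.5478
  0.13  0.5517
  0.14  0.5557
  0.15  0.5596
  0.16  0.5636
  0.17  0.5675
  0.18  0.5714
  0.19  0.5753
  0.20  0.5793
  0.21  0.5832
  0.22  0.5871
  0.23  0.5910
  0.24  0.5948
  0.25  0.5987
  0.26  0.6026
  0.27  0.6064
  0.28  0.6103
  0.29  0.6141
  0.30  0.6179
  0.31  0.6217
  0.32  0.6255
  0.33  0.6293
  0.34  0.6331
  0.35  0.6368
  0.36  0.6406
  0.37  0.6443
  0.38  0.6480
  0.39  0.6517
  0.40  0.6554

£69.80

σ√T = 0.47 × 0.8165 = 0.3838
d₁ = [ln(370/410) + (0.063 + 0.47²/2)·0.6667] / 0.3838 = [-0.1027 + 0.1156] / 0.3838 = 0.0338 ≈ 0.03
d₂ = d₁ − σ√T = 0.0338 − 0.3838 = -0.3499 ≈ -0.35
e^(−rT) = e^(−0.063·0.6667) = 0.9589
N(−d₂) = N(0.35) = 0.6368;  N(−d₁) = N(-0.03) = 0.4880
P = 410·0.9589·0.6368 − 370·0.4880 = 250.3573 − 180.5600 = 69.7973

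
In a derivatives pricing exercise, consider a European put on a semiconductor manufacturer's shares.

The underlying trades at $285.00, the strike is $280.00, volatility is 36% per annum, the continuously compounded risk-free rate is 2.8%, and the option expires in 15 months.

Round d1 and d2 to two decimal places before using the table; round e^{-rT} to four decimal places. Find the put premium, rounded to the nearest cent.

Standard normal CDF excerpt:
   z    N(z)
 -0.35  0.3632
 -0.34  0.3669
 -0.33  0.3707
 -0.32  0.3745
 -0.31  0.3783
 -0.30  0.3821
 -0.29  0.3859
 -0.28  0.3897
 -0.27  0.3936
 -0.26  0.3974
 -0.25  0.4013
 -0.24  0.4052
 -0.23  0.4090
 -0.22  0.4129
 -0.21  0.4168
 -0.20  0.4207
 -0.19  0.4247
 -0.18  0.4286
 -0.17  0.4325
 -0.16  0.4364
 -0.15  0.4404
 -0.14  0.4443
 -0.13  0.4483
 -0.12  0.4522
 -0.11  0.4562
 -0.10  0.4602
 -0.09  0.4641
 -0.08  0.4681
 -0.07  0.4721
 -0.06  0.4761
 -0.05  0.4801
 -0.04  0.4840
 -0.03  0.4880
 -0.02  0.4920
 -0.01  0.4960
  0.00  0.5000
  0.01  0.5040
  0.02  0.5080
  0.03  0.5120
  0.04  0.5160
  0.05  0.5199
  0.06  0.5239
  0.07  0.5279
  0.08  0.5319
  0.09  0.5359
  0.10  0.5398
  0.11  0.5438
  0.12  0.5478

T = 1.25;  σ√T = 0.4025
d₁ = [ln(285/280) + (0.028 + 0.36²/2)·1.25] / 0.4025 = [0.0177 + 0.1160] / 0.4025 = 0.3322 ⇒ 0.33
d₂ = d₁ − σ√T = 0.3322 − 0.4025 = -0.0703 ⇒ -0.07
e^(−rT) = e^(−0.028·1.25) = 0.9656
P = 280·0.9656·N(0.07) − 285·N(-0.33) = 280·0.9656·0.5279 − 285·0.3707 = 142.7273 − 105.6495 = 37.0778

$37.08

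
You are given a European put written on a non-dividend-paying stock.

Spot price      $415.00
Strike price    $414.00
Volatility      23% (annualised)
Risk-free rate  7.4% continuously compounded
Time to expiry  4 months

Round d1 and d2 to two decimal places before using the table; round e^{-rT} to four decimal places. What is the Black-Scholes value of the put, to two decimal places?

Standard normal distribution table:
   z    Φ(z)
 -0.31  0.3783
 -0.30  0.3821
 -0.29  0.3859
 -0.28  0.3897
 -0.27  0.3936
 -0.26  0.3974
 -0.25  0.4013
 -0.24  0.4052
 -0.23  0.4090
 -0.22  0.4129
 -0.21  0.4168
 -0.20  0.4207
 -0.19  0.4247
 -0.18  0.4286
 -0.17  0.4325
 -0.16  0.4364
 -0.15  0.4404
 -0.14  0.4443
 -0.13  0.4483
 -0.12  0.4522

$16.11

σ√T = 0.23·√0.3333 = 0.1328
d₁ = [ln(415/414) + (0.074 + 0.23²/2)·0.3333] / 0.1328 = [0.0024 + 0.0335] / 0.1328 = 0.2703 ⇒ 0.27
d₂ = d₁ − σ√T = 0.2703 − 0.1328 = 0.1375 ⇒ 0.14
exp(−rT) = exp(−0.074·0.3333) = 0.9756
P = 414·0.9756·N(-0.14) − 415·N(-0.27) = 414·0.9756·0.4443 − 415·0.3936 = 179.4521 − 163.3440 = 16.1081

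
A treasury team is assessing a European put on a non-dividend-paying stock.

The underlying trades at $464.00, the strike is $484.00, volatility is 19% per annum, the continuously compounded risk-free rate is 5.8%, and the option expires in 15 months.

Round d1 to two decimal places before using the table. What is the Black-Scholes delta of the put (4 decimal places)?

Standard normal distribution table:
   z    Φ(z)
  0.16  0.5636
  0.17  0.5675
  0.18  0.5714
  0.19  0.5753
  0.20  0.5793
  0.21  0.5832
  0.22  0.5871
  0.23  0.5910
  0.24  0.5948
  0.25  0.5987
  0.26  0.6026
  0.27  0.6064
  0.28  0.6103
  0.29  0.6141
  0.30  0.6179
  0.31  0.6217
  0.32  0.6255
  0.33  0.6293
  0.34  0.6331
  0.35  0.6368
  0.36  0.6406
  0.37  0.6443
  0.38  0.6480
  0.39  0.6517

σ√T = 0.19·√1.25 = 0.2124
d₁ = [ln(464/484) + (0.058 + 0.19²/2)·1.25] / 0.2124 = [-0.0422 + 0.0951] / 0.2124 = 0.2488 which rounds to 0.25
N(d₁) = N(0.25) = 0.5987
Δ_put = N(d₁) − 1 = 0.5987 − 1 = -0.4013

-0.4013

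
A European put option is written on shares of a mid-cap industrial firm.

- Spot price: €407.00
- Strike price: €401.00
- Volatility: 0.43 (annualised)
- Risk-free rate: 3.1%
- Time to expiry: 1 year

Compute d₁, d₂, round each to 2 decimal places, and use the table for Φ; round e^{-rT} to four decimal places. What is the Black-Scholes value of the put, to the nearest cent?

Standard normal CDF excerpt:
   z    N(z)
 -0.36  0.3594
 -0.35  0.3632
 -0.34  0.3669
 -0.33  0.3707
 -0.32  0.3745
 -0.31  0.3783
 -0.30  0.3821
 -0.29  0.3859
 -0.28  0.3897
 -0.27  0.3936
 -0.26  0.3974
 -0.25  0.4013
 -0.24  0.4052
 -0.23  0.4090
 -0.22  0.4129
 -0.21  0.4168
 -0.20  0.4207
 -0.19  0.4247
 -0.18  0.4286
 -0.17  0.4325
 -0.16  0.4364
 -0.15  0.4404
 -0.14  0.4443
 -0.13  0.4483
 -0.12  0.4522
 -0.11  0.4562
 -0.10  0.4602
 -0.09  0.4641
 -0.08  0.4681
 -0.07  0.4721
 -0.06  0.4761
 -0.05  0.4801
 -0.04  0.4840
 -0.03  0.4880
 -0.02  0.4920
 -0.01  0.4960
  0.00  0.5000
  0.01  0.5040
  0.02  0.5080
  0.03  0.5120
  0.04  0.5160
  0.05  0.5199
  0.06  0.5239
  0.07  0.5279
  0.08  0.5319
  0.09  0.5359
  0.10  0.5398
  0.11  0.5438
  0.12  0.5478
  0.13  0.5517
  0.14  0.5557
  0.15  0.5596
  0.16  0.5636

σ√T = 0.43·√1 = 0.4300
d₁ = [ln(407/401) + (0.031 + ½·0.43²)·1] / (σ√T) = (0.0149 + 0.1234) / 0.4300 = 0.3216 → 0.32
d₂ = 0.3216 − 0.4300 = -0.1084 → -0.11
exp(−rT) = exp(−0.031·1) = 0.9695
P = 401·0.9695·N(0.11) − 407·N(-0.32) = 401·0.9695·0.5438 − 407·0.3745 = 211.4129 − 152.4215 = 58.9914

€58.99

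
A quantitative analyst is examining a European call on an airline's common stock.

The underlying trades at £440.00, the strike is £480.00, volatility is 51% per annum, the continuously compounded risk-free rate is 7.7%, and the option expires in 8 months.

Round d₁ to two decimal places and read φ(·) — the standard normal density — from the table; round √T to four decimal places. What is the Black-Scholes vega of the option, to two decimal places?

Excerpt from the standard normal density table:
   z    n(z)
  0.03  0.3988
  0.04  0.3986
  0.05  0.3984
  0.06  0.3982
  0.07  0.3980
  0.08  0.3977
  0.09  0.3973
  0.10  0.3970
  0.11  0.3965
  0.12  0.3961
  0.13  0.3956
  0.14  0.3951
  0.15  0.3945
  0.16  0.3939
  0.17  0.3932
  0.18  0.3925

142.30

σ√T = 0.51 × 0.8165 = 0.4164
d₁ = [ln(440/480) + (0.077 + 0.51²/2)·0.6667] / 0.4164 = [-0.0870 + 0.1380] / 0.4164 = 0.1225 ≈ 0.12
√T = √0.6667 = 0.8165
φ(d₁) = φ(0.12) = 0.3961
vega = S·φ(d₁)·√T = 440·0.3961·0.8165 = 142.3029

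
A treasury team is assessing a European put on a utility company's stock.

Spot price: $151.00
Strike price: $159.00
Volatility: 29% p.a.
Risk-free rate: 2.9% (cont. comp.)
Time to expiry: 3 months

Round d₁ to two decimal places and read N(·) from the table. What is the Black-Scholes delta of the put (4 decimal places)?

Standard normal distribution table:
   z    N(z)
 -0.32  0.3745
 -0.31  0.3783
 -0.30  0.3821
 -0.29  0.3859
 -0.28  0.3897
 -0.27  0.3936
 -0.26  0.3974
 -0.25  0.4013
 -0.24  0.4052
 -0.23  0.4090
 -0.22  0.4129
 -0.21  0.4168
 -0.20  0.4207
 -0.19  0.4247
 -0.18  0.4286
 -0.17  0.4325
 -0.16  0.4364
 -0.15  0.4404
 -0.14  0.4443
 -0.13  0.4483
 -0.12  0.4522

-0.5910

σ√T = 0.29·√0.25 = 0.1450
d₁ = [ln(151/159) + (0.029 + 0.29²/2)·0.25] / 0.1450 = [-0.0516 + 0.0178] / 0.1450 = -0.2335 ⇒ -0.23
N(d₁) = N(-0.23) = 0.4090
Δ_put = N(d₁) − 1 = 0.4090 − 1 = -0.5910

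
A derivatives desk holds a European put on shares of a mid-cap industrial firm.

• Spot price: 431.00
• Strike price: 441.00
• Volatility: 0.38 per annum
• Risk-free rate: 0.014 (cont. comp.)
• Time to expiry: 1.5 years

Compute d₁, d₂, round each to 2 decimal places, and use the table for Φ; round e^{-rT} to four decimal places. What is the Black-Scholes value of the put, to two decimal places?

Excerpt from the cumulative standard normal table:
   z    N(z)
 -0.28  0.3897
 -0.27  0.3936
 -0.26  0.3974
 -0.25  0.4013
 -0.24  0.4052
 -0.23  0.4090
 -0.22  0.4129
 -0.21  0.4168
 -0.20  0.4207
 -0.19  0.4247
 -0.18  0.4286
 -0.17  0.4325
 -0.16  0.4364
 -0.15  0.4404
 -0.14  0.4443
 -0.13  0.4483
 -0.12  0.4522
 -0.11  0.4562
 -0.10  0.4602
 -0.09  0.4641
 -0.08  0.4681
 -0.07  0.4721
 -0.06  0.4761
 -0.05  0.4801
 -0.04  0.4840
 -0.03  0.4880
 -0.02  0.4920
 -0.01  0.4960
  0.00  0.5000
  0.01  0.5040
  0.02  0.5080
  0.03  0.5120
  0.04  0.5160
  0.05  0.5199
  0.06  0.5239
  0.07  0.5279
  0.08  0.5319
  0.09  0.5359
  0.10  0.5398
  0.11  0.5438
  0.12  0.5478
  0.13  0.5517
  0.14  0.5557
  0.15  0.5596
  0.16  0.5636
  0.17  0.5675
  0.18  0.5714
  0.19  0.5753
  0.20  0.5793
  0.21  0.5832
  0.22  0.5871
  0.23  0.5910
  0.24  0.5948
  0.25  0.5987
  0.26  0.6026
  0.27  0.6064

80.57

σ√T = 0.38 × 1.2247 = 0.4654
ln(S/K) + (r + σ²/2)T = ln(431/441) + (0.014 + 0.38²/2)·1.5 = -0.0229 + 0.1293 = 0.1064
d₁ = 0.1064 / 0.4654 = 0.2285 ⇒ 0.23
d₂ = d₁ − σ√T = 0.2285 − 0.4654 = -0.2369 ⇒ -0.24
exp(−rT) = exp(−0.014·1.5) = 0.9792
P = 441·0.9792·N(0.24) − 431·N(-0.23) = 441·0.9792·0.5948 − 431·0.4090 = 256.8508 − 176.2790 = 80.5718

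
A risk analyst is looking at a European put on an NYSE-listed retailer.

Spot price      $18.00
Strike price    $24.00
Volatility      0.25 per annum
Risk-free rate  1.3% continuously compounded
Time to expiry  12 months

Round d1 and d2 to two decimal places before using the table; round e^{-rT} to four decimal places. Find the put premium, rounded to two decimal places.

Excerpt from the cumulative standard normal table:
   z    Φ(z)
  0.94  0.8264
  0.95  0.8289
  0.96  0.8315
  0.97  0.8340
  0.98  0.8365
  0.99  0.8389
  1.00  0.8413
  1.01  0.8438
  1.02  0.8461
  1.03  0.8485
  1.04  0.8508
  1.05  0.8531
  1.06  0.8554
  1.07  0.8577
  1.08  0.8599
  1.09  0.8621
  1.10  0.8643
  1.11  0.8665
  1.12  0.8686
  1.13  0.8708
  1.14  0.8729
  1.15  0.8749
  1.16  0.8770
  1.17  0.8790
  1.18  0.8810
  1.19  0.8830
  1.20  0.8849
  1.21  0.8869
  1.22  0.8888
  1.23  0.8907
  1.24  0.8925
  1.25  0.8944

σ√T = 0.25 × 1.0000 = 0.2500
ln(S/K) + (r + σ²/2)T = ln(18/24) + (0.013 + 0.25²/2)·1 = -0.2877 + 0.0442 = -0.2434
d₁ = -0.2434 / 0.2500 = -0.9737 ⇒ -0.97
d₂ = d₁ − σ√T = -0.9737 − 0.2500 = -1.2237 ⇒ -1.22
e^(−rT) = e^(−0.013·1) = 0.9871
P = 24·0.9871·N(1.22) − 18·N(0.97) = 24·0.9871·0.8888 − 18·0.8340 = 21.0560 − 15.0120 = 6.0440

$6.04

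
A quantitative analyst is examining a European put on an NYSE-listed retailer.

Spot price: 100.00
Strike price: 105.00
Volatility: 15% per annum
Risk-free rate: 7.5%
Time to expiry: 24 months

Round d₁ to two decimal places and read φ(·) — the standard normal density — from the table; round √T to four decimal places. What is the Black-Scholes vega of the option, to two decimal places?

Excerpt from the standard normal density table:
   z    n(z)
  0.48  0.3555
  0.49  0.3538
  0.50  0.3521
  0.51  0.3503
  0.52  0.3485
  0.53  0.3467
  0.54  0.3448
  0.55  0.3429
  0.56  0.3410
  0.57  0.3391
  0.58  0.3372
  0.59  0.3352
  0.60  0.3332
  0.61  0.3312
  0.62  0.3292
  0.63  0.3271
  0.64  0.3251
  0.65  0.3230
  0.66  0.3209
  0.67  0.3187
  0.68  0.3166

47.69

σ√T = 0.15·√2 = 0.2121
d₁ = [ln(100/105) + (0.075 + 0.15²/2)·2] / 0.2121 = [-0.0488 + 0.1725] / 0.2121 = 0.5832 ⇒ 0.58
√T = √2 = 1.4142
φ(d₁) = φ(0.58) = 0.3372
vega = S·φ(d₁)·√T = 100·0.3372·1.4142 = 47.6868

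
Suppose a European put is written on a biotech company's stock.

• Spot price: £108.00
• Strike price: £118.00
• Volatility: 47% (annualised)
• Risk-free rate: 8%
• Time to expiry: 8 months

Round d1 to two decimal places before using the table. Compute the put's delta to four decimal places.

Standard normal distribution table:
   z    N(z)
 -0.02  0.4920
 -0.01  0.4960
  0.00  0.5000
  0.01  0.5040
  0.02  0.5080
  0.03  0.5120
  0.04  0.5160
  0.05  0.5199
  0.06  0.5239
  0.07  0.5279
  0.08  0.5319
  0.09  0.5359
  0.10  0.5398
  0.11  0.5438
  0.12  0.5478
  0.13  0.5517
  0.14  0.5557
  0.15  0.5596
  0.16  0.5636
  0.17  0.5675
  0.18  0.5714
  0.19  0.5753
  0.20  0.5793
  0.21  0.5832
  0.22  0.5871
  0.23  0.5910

-0.4602

T = 0.6667;  σ√T = 0.3838
d₁ = [ln(108/118) + (0.08 + 0.47²/2)·0.6667] / 0.3838 = [-0.0886 + 0.1270] / 0.3838 = 0.1001 → 0.10
N(d₁) = N(0.10) = 0.5398
Δ_put = N(d₁) − 1 = 0.5398 − 1 = -0.4602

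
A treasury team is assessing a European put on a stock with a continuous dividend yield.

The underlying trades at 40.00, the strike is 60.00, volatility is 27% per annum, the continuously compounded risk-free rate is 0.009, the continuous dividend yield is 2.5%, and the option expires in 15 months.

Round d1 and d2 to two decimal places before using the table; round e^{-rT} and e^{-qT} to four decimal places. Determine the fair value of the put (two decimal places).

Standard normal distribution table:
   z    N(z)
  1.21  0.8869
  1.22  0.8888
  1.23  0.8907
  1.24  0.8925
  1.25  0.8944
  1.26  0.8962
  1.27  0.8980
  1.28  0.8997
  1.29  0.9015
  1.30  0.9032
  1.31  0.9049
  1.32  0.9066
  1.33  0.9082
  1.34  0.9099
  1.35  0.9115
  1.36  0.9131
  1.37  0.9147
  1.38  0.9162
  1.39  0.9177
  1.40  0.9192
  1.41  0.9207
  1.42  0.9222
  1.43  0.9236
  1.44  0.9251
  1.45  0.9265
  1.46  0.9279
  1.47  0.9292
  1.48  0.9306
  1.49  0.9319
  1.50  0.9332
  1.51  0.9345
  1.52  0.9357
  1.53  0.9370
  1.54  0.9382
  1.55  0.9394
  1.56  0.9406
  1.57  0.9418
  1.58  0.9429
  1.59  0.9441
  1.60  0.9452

σ√T = 0.27·√1.25 = 0.3019
d₁ = [ln(40/60) + (0.009 − 0.025 + 0.27²/2)·1.25] / 0.3019 = [-0.4055 + 0.0256] / 0.3019 = -1.2585 ⇒ -1.26
d₂ = d₁ − σ√T = -1.2585 − 0.3019 = -1.5604 ⇒ -1.56
exp(−qT) = exp(−0.025·1.25) = 0.9692;  exp(−rT) = exp(−0.009·1.25) = 0.9888
N(−d₂) = N(1.56) = 0.9406;  N(−d₁) = N(1.26) = 0.8962
P = 60·0.9888·0.9406 − 40·0.9692·0.8962 = 55.8039 − 34.7439 = 21.0600

21.06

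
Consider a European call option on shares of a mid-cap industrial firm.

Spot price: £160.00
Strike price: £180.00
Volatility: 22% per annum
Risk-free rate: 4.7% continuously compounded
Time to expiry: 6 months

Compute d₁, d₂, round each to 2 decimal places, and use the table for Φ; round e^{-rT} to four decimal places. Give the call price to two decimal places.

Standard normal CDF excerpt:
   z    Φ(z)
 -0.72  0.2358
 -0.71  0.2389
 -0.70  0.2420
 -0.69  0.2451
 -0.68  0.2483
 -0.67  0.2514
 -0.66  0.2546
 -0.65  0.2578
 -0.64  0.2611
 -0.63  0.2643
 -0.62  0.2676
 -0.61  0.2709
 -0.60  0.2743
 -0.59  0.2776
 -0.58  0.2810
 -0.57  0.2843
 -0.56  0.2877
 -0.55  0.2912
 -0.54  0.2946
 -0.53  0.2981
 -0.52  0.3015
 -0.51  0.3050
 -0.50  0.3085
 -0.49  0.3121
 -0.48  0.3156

T = 0.5;  σ√T = 0.1556
d₁ = [ln(160/180) + (0.047 + 0.22²/2)·0.5] / 0.1556 = [-0.1178 + 0.0356] / 0.1556 = -0.5283 which rounds to -0.53
d₂ = d₁ − σ√T = -0.5283 − 0.1556 = -0.6839 which rounds to -0.68
e^(−rT) = e^(−0.047·0.5) = 0.9768
N(d₁) = N(-0.53) = 0.2981;  N(d₂) = N(-0.68) = 0.2483
C = 160·0.2981 − 180·0.9768·0.2483 = 47.6960 − 43.6571 = 4.0389

£4.04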